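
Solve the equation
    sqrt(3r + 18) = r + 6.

Square both sides: 3r + 18 = (r + 6)^2.
Expand and rearrange: r^2 + 9r + 18 = 0.
Solving gives r = -3 or r = -6.
Check each candidate in the original equation:
  r = -3: sqrt(9) = 3, while r + 6 = 3 — valid.
  r = -6: sqrt(0) = 0, while r + 6 = 0 — valid.

r = -6 or r = -3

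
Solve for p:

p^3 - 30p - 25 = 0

p = -5 or p = -0.8541 or p = 5.8541

Possible rational roots are divisors of -25. Testing p = -5 gives 0, so (p + 5) is a factor.
Divide: p^3 - 30p - 25 = (p + 5)(p^2 - 5p - 5).
Apply the quadratic formula to p^2 - 5p - 5 = 0: p = (5 +/- sqrt(45))/2, i.e. p ~= 5.8541 or p ~= -0.8541.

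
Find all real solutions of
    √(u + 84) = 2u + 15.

u = -3

Square both sides: u + 84 = (2u + 15)².
Expand and rearrange: 4u² + 59u + 141 = 0.
Solving gives u = -3 or u = -11.75.
Check each candidate in the original equation:
  u = -3: √(81) = 9, while 2u + 15 = 9 — valid.
  u = -11.75: √(72.25) = 8.5, while 2u + 15 = -8.5 — extraneous.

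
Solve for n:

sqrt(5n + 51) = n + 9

Square both sides: 5n + 51 = (n + 9)^2.
Expand and rearrange: n^2 + 13n + 30 = 0.
Solving gives n = -3 or n = -10.
Check each candidate in the original equation:
  n = -3: sqrt(36) = 6, while n + 9 = 6 — valid.
  n = -10: sqrt(1) = 1, while n + 9 = -1 — extraneous.

n = -3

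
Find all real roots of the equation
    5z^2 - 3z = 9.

z = -1.0748 or z = 1.6748

Rearrange to standard form: 5z^2 - 3z - 9 = 0.
Discriminant: (-3)^2 - 4*5*(-9) = 189.
Quadratic formula: z = (3 +/- sqrt(189)) / 10.
So z = 3/10 + 3*sqrt(21)/10 ~= 1.6748 or z = 3/10 - 3*sqrt(21)/10 ~= -1.0748.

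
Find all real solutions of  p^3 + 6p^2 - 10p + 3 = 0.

Possible rational roots are divisors of 3. Testing p = 1 gives 0, so (p - 1) is a factor.
Divide: p^3 + 6p^2 - 10p + 3 = (p - 1)(p^2 + 7p - 3).
Apply the quadratic formula to p^2 + 7p - 3 = 0: p = (-7 +/- sqrt(61))/2, i.e. p ~= 0.4051 or p ~= -7.4051.

p = -7.4051 or p = 0.4051 or p = 1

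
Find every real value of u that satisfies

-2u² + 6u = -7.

u = -0.8979 or u = 3.8979

Rearrange to standard form: -2u² + 6u + 7 = 0.
Discriminant: (6)² − 4·(-2)·7 = 92.
Quadratic formula: u = (-6 ± √92) / (-4).
So u = 3/2 - √(23)/2 ≈ -0.8979 or u = 3/2 + √(23)/2 ≈ 3.8979.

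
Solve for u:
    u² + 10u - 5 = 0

Discriminant: (10)² − 4·1·(-5) = 120.
Quadratic formula: u = (-10 ± √120) / 2.
So u = -5 + √(30) ≈ 0.4772 or u = -√(30) - 5 ≈ -10.4772.

u = -10.4772 or u = 0.4772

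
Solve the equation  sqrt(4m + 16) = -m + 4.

Square both sides: 4m + 16 = (-m + 4)^2.
Expand and rearrange: m^2 - 12m = 0.
Solving gives m = 12 or m = 0.
Check each candidate in the original equation:
  m = 12: sqrt(64) = 8, while -m + 4 = -8 — extraneous.
  m = 0: sqrt(16) = 4, while -m + 4 = 4 — valid.

m = 0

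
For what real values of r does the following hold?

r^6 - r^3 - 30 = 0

r = -1.71 or r = 1.8171

Let u = r^3. The equation becomes u^2 - u - 30 = 0.
Factor: (u + 5)(u - 6) = 0, so u = -5 or u = 6.
r^3 = -5 gives r = -(5)^(1/3) ~= -1.71.
r^3 = 6 gives r = (6)^(1/3) ~= 1.8171.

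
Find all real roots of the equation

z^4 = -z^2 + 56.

Let u = z^2. The equation becomes u^2 + u - 56 = 0.
Factor: (u + 8)(u - 7) = 0, so u = -8 or u = 7.
z^2 = -8 < 0 has no real solution.
z^2 = 7 gives z = +/-sqrt(7) ~= +/-2.6458.

z = -2.6458 or z = 2.6458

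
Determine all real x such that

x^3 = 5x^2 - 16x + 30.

Rearrange: x^3 - 5x^2 + 16x - 30 = 0.
Possible rational roots are divisors of -30. Testing x = 3 gives 0, so (x - 3) is a factor.
Divide: x^3 - 5x^2 + 16x - 30 = (x - 3)(x^2 - 2x + 10).
The quadratic x^2 - 2x + 10 has discriminant -36 < 0, so no further real roots.

x = 3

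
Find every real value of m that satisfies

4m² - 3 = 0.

m = -0.866 or m = 0.866

Discriminant: (0)² − 4·4·(-3) = 48.
Quadratic formula: m = (0 ± √48) / 8.
So m = √(3)/2 ≈ 0.866 or m = -√(3)/2 ≈ -0.866.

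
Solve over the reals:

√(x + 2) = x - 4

x = 7

Square both sides: x + 2 = (x - 4)².
Expand and rearrange: x² - 9x + 14 = 0.
Solving gives x = 7 or x = 2.
Check each candidate in the original equation:
  x = 7: √(9) = 3, while x - 4 = 3 — valid.
  x = 2: √(4) = 2, while x - 4 = -2 — extraneous.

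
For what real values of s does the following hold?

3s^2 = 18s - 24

s = 2 or s = 4

Bring every term to one side: 3s^2 - 18s + 24 = 0.
Factor: 3(s - 4)(s - 2) = 0.
So s = 4 or s = 2.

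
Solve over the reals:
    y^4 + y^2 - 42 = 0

Let u = y^2. The equation becomes u^2 + u - 42 = 0.
Factor: (u + 7)(u - 6) = 0, so u = -7 or u = 6.
y^2 = -7 < 0 has no real solution.
y^2 = 6 gives y = +/-sqrt(6) ~= +/-2.4495.

y = -2.4495 or y = 2.4495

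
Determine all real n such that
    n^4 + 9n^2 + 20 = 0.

Let u = n^2. The equation becomes u^2 + 9u + 20 = 0.
Factor: (u + 5)(u + 4) = 0, so u = -5 or u = -4.
n^2 = -5 < 0 has no real solution.
n^2 = -4 < 0 has no real solution.

No real solutions.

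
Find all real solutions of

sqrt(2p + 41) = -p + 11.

p = 4

Square both sides: 2p + 41 = (-p + 11)^2.
Expand and rearrange: p^2 - 24p + 80 = 0.
Solving gives p = 20 or p = 4.
Check each candidate in the original equation:
  p = 20: sqrt(81) = 9, while -p + 11 = -9 — extraneous.
  p = 4: sqrt(49) = 7, while -p + 11 = 7 — valid.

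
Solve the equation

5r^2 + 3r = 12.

Rearrange to standard form: 5r^2 + 3r - 12 = 0.
Discriminant: (3)^2 - 4*5*(-12) = 249.
Quadratic formula: r = (-3 +/- sqrt(249)) / 10.
So r = -3/10 + sqrt(249)/10 ~= 1.278 or r = -sqrt(249)/10 - 3/10 ~= -1.878.

r = -1.878 or r = 1.278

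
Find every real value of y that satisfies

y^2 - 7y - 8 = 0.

Factor: (y - 8)(y + 1) = 0.
So y = 8 or y = -1.

y = -1 or y = 8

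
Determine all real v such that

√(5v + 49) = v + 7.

Square both sides: 5v + 49 = (v + 7)².
Expand and rearrange: v² + 9v = 0.
Solving gives v = 0 or v = -9.
Check each candidate in the original equation:
  v = 0: √(49) = 7, while v + 7 = 7 — valid.
  v = -9: √(4) = 2, while v + 7 = -2 — extraneous.

v = 0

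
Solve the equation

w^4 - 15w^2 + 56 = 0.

Let u = w^2. The equation becomes u^2 - 15u + 56 = 0.
Factor: (u - 7)(u - 8) = 0, so u = 7 or u = 8.
w^2 = 7 gives w = +/-sqrt(7) ~= +/-2.6458.
w^2 = 8 gives w = +/-2*sqrt(2) ~= +/-2.8284.

w = -2.8284 or w = -2.6458 or w = 2.6458 or w = 2.8284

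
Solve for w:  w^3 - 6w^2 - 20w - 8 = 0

w = -2 or w = -0.4721 or w = 8.4721

Possible rational roots are divisors of -8. Testing w = -2 gives 0, so (w + 2) is a factor.
Divide: w^3 - 6w^2 - 20w - 8 = (w + 2)(w^2 - 8w - 4).
Apply the quadratic formula to w^2 - 8w - 4 = 0: w = (8 +/- sqrt(80))/2, i.e. w ~= 8.4721 or w ~= -0.4721.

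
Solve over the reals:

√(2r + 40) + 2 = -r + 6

r = -2

Isolate the radical: √(2r + 40) = -r + 4.
Square both sides: 2r + 40 = (-r + 4)².
Expand and rearrange: r² - 10r - 24 = 0.
Solving gives r = 12 or r = -2.
Check each candidate in the original equation:
  r = 12: √(64) = 8, while -r + 4 = -8 — extraneous.
  r = -2: √(36) = 6, while -r + 4 = 6 — valid.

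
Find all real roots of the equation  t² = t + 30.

t = -5 or t = 6

Bring every term to one side: t² - t - 30 = 0.
Factor: (t - 6)(t + 5) = 0.
So t = 6 or t = -5.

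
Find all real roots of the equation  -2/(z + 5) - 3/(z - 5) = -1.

z = -3.5208 or z = 8.5208

Multiply both sides by (z + 5)(z - 5):
-2(z - 5) - 3(z + 5) = -(z + 5)(z - 5).
Expand and collect terms: -z² + 5z + 30 = 0.
By the quadratic formula, z = (-5 ± √145) / -2, so z ≈ -3.5208 or z ≈ 8.5208.
Neither value makes a denominator zero (z ≠ -5, z ≠ 5), so both are valid.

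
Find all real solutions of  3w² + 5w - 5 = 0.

w = -2.3699 or w = 0.7033

Discriminant: (5)² − 4·3·(-5) = 85.
Quadratic formula: w = (-5 ± √85) / 6.
So w = -5/6 + √(85)/6 ≈ 0.7033 or w = -√(85)/6 - 5/6 ≈ -2.3699.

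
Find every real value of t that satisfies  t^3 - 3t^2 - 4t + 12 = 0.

Possible rational roots are divisors of 12. Testing t = 3 gives 0, so (t - 3) is a factor.
Divide: t^3 - 3t^2 - 4t + 12 = (t - 3)(t^2 - 4).
Factor the quadratic: t = 2 or t = -2.

t = -2 or t = 2 or t = 3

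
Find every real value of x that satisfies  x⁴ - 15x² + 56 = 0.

Let u = x². The equation becomes u² - 15u + 56 = 0.
Factor: (u - 8)(u - 7) = 0, so u = 8 or u = 7.
x² = 8 gives x = ±2·√(2) ≈ ±2.8284.
x² = 7 gives x = ±√(7) ≈ ±2.6458.

x = -2.8284 or x = -2.6458 or x = 2.6458 or x = 2.8284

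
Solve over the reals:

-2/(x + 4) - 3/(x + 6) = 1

Multiply both sides by (x + 4)(x + 6):
-2(x + 6) - 3(x + 4) = (x + 4)(x + 6).
Expand and collect terms: x² + 15x + 48 = 0.
By the quadratic formula, x = (-15 ± √33) / 2, so x ≈ -4.6277 or x ≈ -10.3723.
Neither value makes a denominator zero (x ≠ -4, x ≠ -6), so both are valid.

x = -10.3723 or x = -4.6277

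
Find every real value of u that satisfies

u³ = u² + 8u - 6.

Rearrange: u³ - u² - 8u + 6 = 0.
Possible rational roots are divisors of 6. Testing u = 3 gives 0, so (u - 3) is a factor.
Divide: u³ - u² - 8u + 6 = (u - 3)(u² + 2u - 2).
Apply the quadratic formula to u² + 2u - 2 = 0: u = (-2 ± √12)/2, i.e. u ≈ 0.7321 or u ≈ -2.7321.

u = -2.7321 or u = 0.7321 or u = 3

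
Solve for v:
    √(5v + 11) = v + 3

Square both sides: 5v + 11 = (v + 3)².
Expand and rearrange: v² + v - 2 = 0.
Solving gives v = 1 or v = -2.
Check each candidate in the original equation:
  v = 1: √(16) = 4, while v + 3 = 4 — valid.
  v = -2: √(1) = 1, while v + 3 = 1 — valid.

v = -2 or v = 1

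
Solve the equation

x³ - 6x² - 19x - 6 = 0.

x = -2 or x = -0.3589 or x = 8.3589

Possible rational roots are divisors of -6. Testing x = -2 gives 0, so (x + 2) is a factor.
Divide: x³ - 6x² - 19x - 6 = (x + 2)(x² - 8x - 3).
Apply the quadratic formula to x² - 8x - 3 = 0: x = (8 ± √76)/2, i.e. x ≈ 8.3589 or x ≈ -0.3589.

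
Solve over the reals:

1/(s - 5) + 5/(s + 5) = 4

s = -3.7846 or s = 5.2846

Multiply both sides by (s - 5)(s + 5):
(s + 5) + 5(s - 5) = 4(s - 5)(s + 5).
Expand and collect terms: 4s² - 6s - 80 = 0.
By the quadratic formula, s = (6 ± √1316) / 8, so s ≈ 5.2846 or s ≈ -3.7846.
Neither value makes a denominator zero (s ≠ 5, s ≠ -5), so both are valid.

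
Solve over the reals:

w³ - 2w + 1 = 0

w = -1.618 or w = 0.618 or w = 1

Possible rational roots are divisors of 1. Testing w = 1 gives 0, so (w - 1) is a factor.
Divide: w³ - 2w + 1 = (w - 1)(w² + w - 1).
Apply the quadratic formula to w² + w - 1 = 0: w = (-1 ± √5)/2, i.e. w ≈ 0.618 or w ≈ -1.618.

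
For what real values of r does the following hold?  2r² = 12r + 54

Bring every term to one side: 2r² - 12r - 54 = 0.
Factor: 2(r + 3)(r - 9) = 0.
So r = -3 or r = 9.

r = -3 or r = 9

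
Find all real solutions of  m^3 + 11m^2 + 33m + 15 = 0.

Possible rational roots are divisors of 15. Testing m = -5 gives 0, so (m + 5) is a factor.
Divide: m^3 + 11m^2 + 33m + 15 = (m + 5)(m^2 + 6m + 3).
Apply the quadratic formula to m^2 + 6m + 3 = 0: m = (-6 +/- sqrt(24))/2, i.e. m ~= -0.5505 or m ~= -5.4495.

m = -5.4495 or m = -5 or m = -0.5505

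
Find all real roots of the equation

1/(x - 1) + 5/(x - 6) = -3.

Multiply both sides by (x - 1)(x - 6):
(x - 6) + 5(x - 1) = -3(x - 1)(x - 6).
Expand and collect terms: -3x² + 15x - 7 = 0.
By the quadratic formula, x = (-15 ± √141) / -6, so x ≈ 0.5209 or x ≈ 4.4791.
Neither value makes a denominator zero (x ≠ 1, x ≠ 6), so both are valid.

x = 0.5209 or x = 4.4791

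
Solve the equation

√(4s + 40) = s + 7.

Square both sides: 4s + 40 = (s + 7)².
Expand and rearrange: s² + 10s + 9 = 0.
Solving gives s = -1 or s = -9.
Check each candidate in the original equation:
  s = -1: √(36) = 6, while s + 7 = 6 — valid.
  s = -9: √(4) = 2, while s + 7 = -2 — extraneous.

s = -1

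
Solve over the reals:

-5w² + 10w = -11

Rearrange to standard form: -5w² + 10w + 11 = 0.
Discriminant: (10)² − 4·(-5)·11 = 320.
Quadratic formula: w = (-10 ± √320) / (-10).
So w = 1 - 4·√(5)/5 ≈ -0.7889 or w = 1 + 4·√(5)/5 ≈ 2.7889.

w = -0.7889 or w = 2.7889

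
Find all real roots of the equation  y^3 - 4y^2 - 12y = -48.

y = -3.4641 or y = 3.4641 or y = 4

Rearrange: y^3 - 4y^2 - 12y + 48 = 0.
Possible rational roots are divisors of 48. Testing y = 4 gives 0, so (y - 4) is a factor.
Divide: y^3 - 4y^2 - 12y + 48 = (y - 4)(y^2 - 12).
Apply the quadratic formula to y^2 - 12 = 0: y = (0 +/- sqrt(48))/2, i.e. y ~= 3.4641 or y ~= -3.4641.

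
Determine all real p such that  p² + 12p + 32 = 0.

Factor: (p + 8)(p + 4) = 0.
So p = -8 or p = -4.

p = -8 or p = -4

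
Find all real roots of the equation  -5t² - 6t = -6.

t = -1.849 or t = 0.649

Rearrange to standard form: -5t² - 6t + 6 = 0.
Discriminant: (-6)² − 4·(-5)·6 = 156.
Quadratic formula: t = (6 ± √156) / (-10).
So t = -√(39)/5 - 3/5 ≈ -1.849 or t = -3/5 + √(39)/5 ≈ 0.649.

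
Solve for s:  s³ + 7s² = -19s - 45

s = -5

Rearrange: s³ + 7s² + 19s + 45 = 0.
Possible rational roots are divisors of 45. Testing s = -5 gives 0, so (s + 5) is a factor.
Divide: s³ + 7s² + 19s + 45 = (s + 5)(s² + 2s + 9).
The quadratic s² + 2s + 9 has discriminant -32 < 0, so no further real roots.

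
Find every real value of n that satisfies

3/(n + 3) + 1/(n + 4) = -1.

Multiply both sides by (n + 3)(n + 4):
3(n + 4) + (n + 3) = -(n + 3)(n + 4).
Expand and collect terms: -n² - 11n - 27 = 0.
By the quadratic formula, n = (11 ± √13) / -2, so n ≈ -7.3028 or n ≈ -3.6972.
Neither value makes a denominator zero (n ≠ -3, n ≠ -4), so both are valid.

n = -7.3028 or n = -3.6972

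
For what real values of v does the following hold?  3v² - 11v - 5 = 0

v = -0.4089 or v = 4.0756

Discriminant: (-11)² − 4·3·(-5) = 181.
Quadratic formula: v = (11 ± √181) / 6.
So v = 11/6 + √(181)/6 ≈ 4.0756 or v = 11/6 - √(181)/6 ≈ -0.4089.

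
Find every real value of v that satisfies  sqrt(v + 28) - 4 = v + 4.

v = -3

Isolate the radical: sqrt(v + 28) = v + 8.
Square both sides: v + 28 = (v + 8)^2.
Expand and rearrange: v^2 + 15v + 36 = 0.
Solving gives v = -3 or v = -12.
Check each candidate in the original equation:
  v = -3: sqrt(25) = 5, while v + 8 = 5 — valid.
  v = -12: sqrt(16) = 4, while v + 8 = -4 — extraneous.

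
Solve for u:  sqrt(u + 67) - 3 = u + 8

Isolate the radical: sqrt(u + 67) = u + 11.
Square both sides: u + 67 = (u + 11)^2.
Expand and rearrange: u^2 + 21u + 54 = 0.
Solving gives u = -3 or u = -18.
Check each candidate in the original equation:
  u = -3: sqrt(64) = 8, while u + 11 = 8 — valid.
  u = -18: sqrt(49) = 7, while u + 11 = -7 — extraneous.

u = -3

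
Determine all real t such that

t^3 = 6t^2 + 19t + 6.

t = -2 or t = -0.3589 or t = 8.3589

Rearrange: t^3 - 6t^2 - 19t - 6 = 0.
Possible rational roots are divisors of -6. Testing t = -2 gives 0, so (t + 2) is a factor.
Divide: t^3 - 6t^2 - 19t - 6 = (t + 2)(t^2 - 8t - 3).
Apply the quadratic formula to t^2 - 8t - 3 = 0: t = (8 +/- sqrt(76))/2, i.e. t ~= 8.3589 or t ~= -0.3589.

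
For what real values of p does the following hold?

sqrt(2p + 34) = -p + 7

Square both sides: 2p + 34 = (-p + 7)^2.
Expand and rearrange: p^2 - 16p + 15 = 0.
Solving gives p = 15 or p = 1.
Check each candidate in the original equation:
  p = 15: sqrt(64) = 8, while -p + 7 = -8 — extraneous.
  p = 1: sqrt(36) = 6, while -p + 7 = 6 — valid.

p = 1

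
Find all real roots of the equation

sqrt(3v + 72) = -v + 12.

v = 3

Square both sides: 3v + 72 = (-v + 12)^2.
Expand and rearrange: v^2 - 27v + 72 = 0.
Solving gives v = 24 or v = 3.
Check each candidate in the original equation:
  v = 24: sqrt(144) = 12, while -v + 12 = -12 — extraneous.
  v = 3: sqrt(81) = 9, while -v + 12 = 9 — valid.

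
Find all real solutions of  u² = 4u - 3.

u = 1 or u = 3

Bring every term to one side: u² - 4u + 3 = 0.
Factor: (u - 3)(u - 1) = 0.
So u = 3 or u = 1.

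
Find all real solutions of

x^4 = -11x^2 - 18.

Let u = x^2. The equation becomes u^2 + 11u + 18 = 0.
Factor: (u + 9)(u + 2) = 0, so u = -9 or u = -2.
x^2 = -9 < 0 has no real solution.
x^2 = -2 < 0 has no real solution.

No real solutions.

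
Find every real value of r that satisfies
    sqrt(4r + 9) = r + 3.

Square both sides: 4r + 9 = (r + 3)^2.
Expand and rearrange: r^2 + 2r = 0.
Solving gives r = 0 or r = -2.
Check each candidate in the original equation:
  r = 0: sqrt(9) = 3, while r + 3 = 3 — valid.
  r = -2: sqrt(1) = 1, while r + 3 = 1 — valid.

r = -2 or r = 0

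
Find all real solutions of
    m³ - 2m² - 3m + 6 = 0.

m = -1.7321 or m = 1.7321 or m = 2

Possible rational roots are divisors of 6. Testing m = 2 gives 0, so (m - 2) is a factor.
Divide: m³ - 2m² - 3m + 6 = (m - 2)(m² - 3).
Apply the quadratic formula to m² - 3 = 0: m = (0 ± √12)/2, i.e. m ≈ 1.7321 or m ≈ -1.7321.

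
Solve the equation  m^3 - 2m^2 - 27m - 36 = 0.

Possible rational roots are divisors of -36. Testing m = -3 gives 0, so (m + 3) is a factor.
Divide: m^3 - 2m^2 - 27m - 36 = (m + 3)(m^2 - 5m - 12).
Apply the quadratic formula to m^2 - 5m - 12 = 0: m = (5 +/- sqrt(73))/2, i.e. m ~= 6.772 or m ~= -1.772.

m = -3 or m = -1.772 or m = 6.772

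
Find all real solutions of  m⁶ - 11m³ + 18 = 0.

m = 1.2599 or m = 2.0801

Let u = m³. The equation becomes u² - 11u + 18 = 0.
Factor: (u - 2)(u - 9) = 0, so u = 2 or u = 9.
m³ = 2 gives m = ∛(2) ≈ 1.2599.
m³ = 9 gives m = ∛(9) ≈ 2.0801.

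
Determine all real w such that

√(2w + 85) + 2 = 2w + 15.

w = -2

Isolate the radical: √(2w + 85) = 2w + 13.
Square both sides: 2w + 85 = (2w + 13)².
Expand and rearrange: 4w² + 50w + 84 = 0.
Solving gives w = -2 or w = -10.5.
Check each candidate in the original equation:
  w = -2: √(81) = 9, while 2w + 13 = 9 — valid.
  w = -10.5: √(64) = 8, while 2w + 13 = -8 — extraneous.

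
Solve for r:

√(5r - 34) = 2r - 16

Square both sides: 5r - 34 = (2r - 16)².
Expand and rearrange: 4r² - 69r + 290 = 0.
Solving gives r = 10 or r = 7.25.
Check each candidate in the original equation:
  r = 10: √(16) = 4, while 2r - 16 = 4 — valid.
  r = 7.25: √(2.25) = 1.5, while 2r - 16 = -1.5 — extraneous.

r = 10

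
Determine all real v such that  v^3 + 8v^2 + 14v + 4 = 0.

v = -5.6458 or v = -2 or v = -0.3542

Possible rational roots are divisors of 4. Testing v = -2 gives 0, so (v + 2) is a factor.
Divide: v^3 + 8v^2 + 14v + 4 = (v + 2)(v^2 + 6v + 2).
Apply the quadratic formula to v^2 + 6v + 2 = 0: v = (-6 +/- sqrt(28))/2, i.e. v ~= -0.3542 or v ~= -5.6458.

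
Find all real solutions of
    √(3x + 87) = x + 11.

Square both sides: 3x + 87 = (x + 11)².
Expand and rearrange: x² + 19x + 34 = 0.
Solving gives x = -2 or x = -17.
Check each candidate in the original equation:
  x = -2: √(81) = 9, while x + 11 = 9 — valid.
  x = -17: √(36) = 6, while x + 11 = -6 — extraneous.

x = -2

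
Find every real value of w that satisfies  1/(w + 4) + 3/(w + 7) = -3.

Multiply both sides by (w + 4)(w + 7):
(w + 7) + 3(w + 4) = -3(w + 4)(w + 7).
Expand and collect terms: -3w^2 - 37w - 103 = 0.
By the quadratic formula, w = (37 +/- sqrt(133)) / -6, so w ~= -8.0888 or w ~= -4.2446.
Neither value makes a denominator zero (w != -4, w != -7), so both are valid.

w = -8.0888 or w = -4.2446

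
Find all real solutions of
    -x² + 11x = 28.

x = 4 or x = 7

Bring every term to one side: -x² + 11x - 28 = 0.
Factor: -1(x - 7)(x - 4) = 0.
So x = 7 or x = 4.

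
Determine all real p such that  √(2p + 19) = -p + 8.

p = 3

Square both sides: 2p + 19 = (-p + 8)².
Expand and rearrange: p² - 18p + 45 = 0.
Solving gives p = 15 or p = 3.
Check each candidate in the original equation:
  p = 15: √(49) = 7, while -p + 8 = -7 — extraneous.
  p = 3: √(25) = 5, while -p + 8 = 5 — valid.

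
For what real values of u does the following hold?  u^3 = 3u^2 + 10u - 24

u = -3 or u = 2 or u = 4

Rearrange: u^3 - 3u^2 - 10u + 24 = 0.
Possible rational roots are divisors of 24. Testing u = -3 gives 0, so (u + 3) is a factor.
Divide: u^3 - 3u^2 - 10u + 24 = (u + 3)(u^2 - 6u + 8).
Factor the quadratic: u = 4 or u = 2.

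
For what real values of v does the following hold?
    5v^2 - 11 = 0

Discriminant: (0)^2 - 4*5*(-11) = 220.
Quadratic formula: v = (0 +/- sqrt(220)) / 10.
So v = sqrt(55)/5 ~= 1.4832 or v = -sqrt(55)/5 ~= -1.4832.

v = -1.4832 or v = 1.4832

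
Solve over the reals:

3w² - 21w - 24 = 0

Factor: 3(w - 8)(w + 1) = 0.
So w = 8 or w = -1.

w = -1 or w = 8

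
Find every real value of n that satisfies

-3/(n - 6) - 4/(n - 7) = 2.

n = 3 or n = 6.5

Multiply both sides by (n - 6)(n - 7):
-3(n - 7) - 4(n - 6) = 2(n - 6)(n - 7).
Expand and collect terms: 2n^2 - 19n + 39 = 0.
Factor or apply the quadratic formula: n = 6.5 or n = 3.
Neither value makes a denominator zero (n != 6, n != 7), so both are valid.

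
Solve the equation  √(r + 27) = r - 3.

Square both sides: r + 27 = (r - 3)².
Expand and rearrange: r² - 7r - 18 = 0.
Solving gives r = 9 or r = -2.
Check each candidate in the original equation:
  r = 9: √(36) = 6, while r - 3 = 6 — valid.
  r = -2: √(25) = 5, while r - 3 = -5 — extraneous.

r = 9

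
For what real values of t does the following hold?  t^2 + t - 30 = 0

Factor: (t + 6)(t - 5) = 0.
So t = -6 or t = 5.

t = -6 or t = 5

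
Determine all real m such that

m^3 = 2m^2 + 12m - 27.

m = -3.5414 or m = 2.5414 or m = 3

Rearrange: m^3 - 2m^2 - 12m + 27 = 0.
Possible rational roots are divisors of 27. Testing m = 3 gives 0, so (m - 3) is a factor.
Divide: m^3 - 2m^2 - 12m + 27 = (m - 3)(m^2 + m - 9).
Apply the quadratic formula to m^2 + m - 9 = 0: m = (-1 +/- sqrt(37))/2, i.e. m ~= 2.5414 or m ~= -3.5414.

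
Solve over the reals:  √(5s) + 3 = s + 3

Isolate the radical: √(5s) = s.
Square both sides: 5s = (s)².
Expand and rearrange: s² - 5s = 0.
Solving gives s = 5 or s = 0.
Check each candidate in the original equation:
  s = 5: √(25) = 5, while s = 5 — valid.
  s = 0: √(0) = 0, while s = 0 — valid.

s = 0 or s = 5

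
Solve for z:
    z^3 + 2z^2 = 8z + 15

z = -3 or z = -1.7913 or z = 2.7913

Rearrange: z^3 + 2z^2 - 8z - 15 = 0.
Possible rational roots are divisors of -15. Testing z = -3 gives 0, so (z + 3) is a factor.
Divide: z^3 + 2z^2 - 8z - 15 = (z + 3)(z^2 - z - 5).
Apply the quadratic formula to z^2 - z - 5 = 0: z = (1 +/- sqrt(21))/2, i.e. z ~= 2.7913 or z ~= -1.7913.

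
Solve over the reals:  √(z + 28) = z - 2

Square both sides: z + 28 = (z - 2)².
Expand and rearrange: z² - 5z - 24 = 0.
Solving gives z = 8 or z = -3.
Check each candidate in the original equation:
  z = 8: √(36) = 6, while z - 2 = 6 — valid.
  z = -3: √(25) = 5, while z - 2 = -5 — extraneous.

z = 8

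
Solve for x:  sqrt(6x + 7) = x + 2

Square both sides: 6x + 7 = (x + 2)^2.
Expand and rearrange: x^2 - 2x - 3 = 0.
Solving gives x = 3 or x = -1.
Check each candidate in the original equation:
  x = 3: sqrt(25) = 5, while x + 2 = 5 — valid.
  x = -1: sqrt(1) = 1, while x + 2 = 1 — valid.

x = -1 or x = 3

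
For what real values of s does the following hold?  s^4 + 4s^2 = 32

s = -2 or s = 2

Let u = s^2. The equation becomes u^2 + 4u - 32 = 0.
Factor: (u + 8)(u - 4) = 0, so u = -8 or u = 4.
s^2 = -8 < 0 has no real solution.
s^2 = 4 gives s = +/-2.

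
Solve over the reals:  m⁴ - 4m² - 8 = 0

m = -2.3375 or m = 2.3375

Let u = m². The equation becomes u² - 4u - 8 = 0.
By the quadratic formula, u = 2 + 2·√(3) or u = 2 - 2·√(3).
m² = 2 + 2·√(3) gives m = ±√(2 + 2·√(3)) ≈ ±2.3375.
m² = 2 - 2·√(3) < 0 has no real solution.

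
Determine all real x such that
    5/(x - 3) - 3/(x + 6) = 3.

x = -6.8553 or x = 4.522

Multiply both sides by (x - 3)(x + 6):
5(x + 6) - 3(x - 3) = 3(x - 3)(x + 6).
Expand and collect terms: 3x² + 7x - 93 = 0.
By the quadratic formula, x = (-7 ± √1165) / 6, so x ≈ 4.522 or x ≈ -6.8553.
Neither value makes a denominator zero (x ≠ 3, x ≠ -6), so both are valid.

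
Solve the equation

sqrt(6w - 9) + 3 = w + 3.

Isolate the radical: sqrt(6w - 9) = w.
Square both sides: 6w - 9 = (w)^2.
Expand and rearrange: w^2 - 6w + 9 = 0.
This gives the repeated root w = 3.
Check in the original equation:
  w = 3: sqrt(9) = 3, while w = 3 — valid.

w = 3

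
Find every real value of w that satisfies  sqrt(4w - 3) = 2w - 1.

w = 1

Square both sides: 4w - 3 = (2w - 1)^2.
Expand and rearrange: 4w^2 - 8w + 4 = 0.
This gives the repeated root w = 1.
Check in the original equation:
  w = 1: sqrt(1) = 1, while 2w - 1 = 1 — valid.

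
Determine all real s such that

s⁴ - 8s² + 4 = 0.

Let u = s². The equation becomes u² - 8u + 4 = 0.
By the quadratic formula, u = 2·√(3) + 4 or u = 4 - 2·√(3).
s² = 2·√(3) + 4 gives s = ±(1 + √(3)) ≈ ±2.7321.
s² = 4 - 2·√(3) gives s = ±(-1 + √(3)) ≈ ±0.7321.

s = -2.7321 or s = -0.7321 or s = 0.7321 or s = 2.7321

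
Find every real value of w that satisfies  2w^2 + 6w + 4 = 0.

Factor: 2(w + 1)(w + 2) = 0.
So w = -1 or w = -2.

w = -2 or w = -1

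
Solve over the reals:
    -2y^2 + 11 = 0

y = -2.3452 or y = 2.3452

Discriminant: (0)^2 - 4*(-2)*11 = 88.
Quadratic formula: y = (0 +/- sqrt(88)) / (-4).
So y = -sqrt(22)/2 ~= -2.3452 or y = sqrt(22)/2 ~= 2.3452.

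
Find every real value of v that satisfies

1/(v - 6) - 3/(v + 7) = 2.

Multiply both sides by (v - 6)(v + 7):
(v + 7) - 3(v - 6) = 2(v - 6)(v + 7).
Expand and collect terms: 2v^2 + 4v - 109 = 0.
By the quadratic formula, v = (-4 +/- sqrt(888)) / 4, so v ~= 6.4498 or v ~= -8.4498.
Neither value makes a denominator zero (v != 6, v != -7), so both are valid.

v = -8.4498 or v = 6.4498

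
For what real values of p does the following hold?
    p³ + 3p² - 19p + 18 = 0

p = -6.4051 or p = 1.4051 or p = 2

Possible rational roots are divisors of 18. Testing p = 2 gives 0, so (p - 2) is a factor.
Divide: p³ + 3p² - 19p + 18 = (p - 2)(p² + 5p - 9).
Apply the quadratic formula to p² + 5p - 9 = 0: p = (-5 ± √61)/2, i.e. p ≈ 1.4051 or p ≈ -6.4051.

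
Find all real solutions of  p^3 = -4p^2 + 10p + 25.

Rearrange: p^3 + 4p^2 - 10p - 25 = 0.
Possible rational roots are divisors of -25. Testing p = -5 gives 0, so (p + 5) is a factor.
Divide: p^3 + 4p^2 - 10p - 25 = (p + 5)(p^2 - p - 5).
Apply the quadratic formula to p^2 - p - 5 = 0: p = (1 +/- sqrt(21))/2, i.e. p ~= 2.7913 or p ~= -1.7913.

p = -5 or p = -1.7913 or p = 2.7913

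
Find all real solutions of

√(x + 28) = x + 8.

x = -3

Square both sides: x + 28 = (x + 8)².
Expand and rearrange: x² + 15x + 36 = 0.
Solving gives x = -3 or x = -12.
Check each candidate in the original equation:
  x = -3: √(25) = 5, while x + 8 = 5 — valid.
  x = -12: √(16) = 4, while x + 8 = -4 — extraneous.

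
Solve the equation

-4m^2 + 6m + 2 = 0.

m = -0.2808 or m = 1.7808

Discriminant: (6)^2 - 4*(-4)*2 = 68.
Quadratic formula: m = (-6 +/- sqrt(68)) / (-8).
So m = 3/4 - sqrt(17)/4 ~= -0.2808 or m = 3/4 + sqrt(17)/4 ~= 1.7808.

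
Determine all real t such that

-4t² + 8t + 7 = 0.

t = -0.6583 or t = 2.6583

Discriminant: (8)² − 4·(-4)·7 = 176.
Quadratic formula: t = (-8 ± √176) / (-8).
So t = 1 - √(11)/2 ≈ -0.6583 or t = 1 + √(11)/2 ≈ 2.6583.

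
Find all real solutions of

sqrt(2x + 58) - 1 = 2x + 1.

x = 3

Isolate the radical: sqrt(2x + 58) = 2x + 2.
Square both sides: 2x + 58 = (2x + 2)^2.
Expand and rearrange: 4x^2 + 6x - 54 = 0.
Solving gives x = 3 or x = -4.5.
Check each candidate in the original equation:
  x = 3: sqrt(64) = 8, while 2x + 2 = 8 — valid.
  x = -4.5: sqrt(49) = 7, while 2x + 2 = -7 — extraneous.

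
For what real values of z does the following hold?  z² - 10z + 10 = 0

Discriminant: (-10)² − 4·1·10 = 60.
Quadratic formula: z = (10 ± √60) / 2.
So z = √(15) + 5 ≈ 8.873 or z = 5 - √(15) ≈ 1.127.

z = 1.127 or z = 8.873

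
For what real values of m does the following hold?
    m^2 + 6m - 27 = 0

Factor: (m - 3)(m + 9) = 0.
So m = 3 or m = -9.

m = -9 or m = 3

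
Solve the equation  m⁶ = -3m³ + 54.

m = -2.0801 or m = 1.8171

Let u = m³. The equation becomes u² + 3u - 54 = 0.
Factor: (u - 6)(u + 9) = 0, so u = 6 or u = -9.
m³ = 6 gives m = ∛(6) ≈ 1.8171.
m³ = -9 gives m = -∛(9) ≈ -2.0801.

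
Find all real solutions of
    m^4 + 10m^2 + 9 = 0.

No real solutions.

Let u = m^2. The equation becomes u^2 + 10u + 9 = 0.
Factor: (u + 9)(u + 1) = 0, so u = -9 or u = -1.
m^2 = -9 < 0 has no real solution.
m^2 = -1 < 0 has no real solution.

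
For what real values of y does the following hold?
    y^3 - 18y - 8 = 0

Possible rational roots are divisors of -8. Testing y = -4 gives 0, so (y + 4) is a factor.
Divide: y^3 - 18y - 8 = (y + 4)(y^2 - 4y - 2).
Apply the quadratic formula to y^2 - 4y - 2 = 0: y = (4 +/- sqrt(24))/2, i.e. y ~= 4.4495 or y ~= -0.4495.

y = -4 or y = -0.4495 or y = 4.4495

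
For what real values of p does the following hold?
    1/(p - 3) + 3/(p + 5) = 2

p = -3.6056 or p = 3.6056

Multiply both sides by (p - 3)(p + 5):
(p + 5) + 3(p - 3) = 2(p - 3)(p + 5).
Expand and collect terms: 2p² - 26 = 0.
By the quadratic formula, p = (0 ± √208) / 4, so p ≈ 3.6056 or p ≈ -3.6056.
Neither value makes a denominator zero (p ≠ 3, p ≠ -5), so both are valid.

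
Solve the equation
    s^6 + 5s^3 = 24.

s = -2 or s = 1.4422

Let u = s^3. The equation becomes u^2 + 5u - 24 = 0.
Factor: (u - 3)(u + 8) = 0, so u = 3 or u = -8.
s^3 = 3 gives s = (3)^(1/3) ~= 1.4422.
s^3 = -8 gives s = -2.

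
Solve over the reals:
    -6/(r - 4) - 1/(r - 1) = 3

Multiply both sides by (r - 4)(r - 1):
-6(r - 1) - (r - 4) = 3(r - 4)(r - 1).
Expand and collect terms: 3r² - 8r + 2 = 0.
By the quadratic formula, r = (8 ± √40) / 6, so r ≈ 2.3874 or r ≈ 0.2792.
Neither value makes a denominator zero (r ≠ 4, r ≠ 1), so both are valid.

r = 0.2792 or r = 2.3874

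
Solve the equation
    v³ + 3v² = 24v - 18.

v = -6.873 or v = 0.873 or v = 3

Rearrange: v³ + 3v² - 24v + 18 = 0.
Possible rational roots are divisors of 18. Testing v = 3 gives 0, so (v - 3) is a factor.
Divide: v³ + 3v² - 24v + 18 = (v - 3)(v² + 6v - 6).
Apply the quadratic formula to v² + 6v - 6 = 0: v = (-6 ± √60)/2, i.e. v ≈ 0.873 or v ≈ -6.873.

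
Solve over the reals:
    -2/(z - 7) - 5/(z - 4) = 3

Multiply both sides by (z - 7)(z - 4):
-2(z - 4) - 5(z - 7) = 3(z - 7)(z - 4).
Expand and collect terms: 3z² - 26z + 41 = 0.
By the quadratic formula, z = (26 ± √184) / 6, so z ≈ 6.5941 or z ≈ 2.0726.
Neither value makes a denominator zero (z ≠ 7, z ≠ 4), so both are valid.

z = 2.0726 or z = 6.5941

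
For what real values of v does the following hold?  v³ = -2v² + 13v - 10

Rearrange: v³ + 2v² - 13v + 10 = 0.
Possible rational roots are divisors of 10. Testing v = -5 gives 0, so (v + 5) is a factor.
Divide: v³ + 2v² - 13v + 10 = (v + 5)(v² - 3v + 2).
Factor the quadratic: v = 2 or v = 1.

v = -5 or v = 1 or v = 2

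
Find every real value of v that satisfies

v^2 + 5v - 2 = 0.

v = -5.3723 or v = 0.3723

Discriminant: (5)^2 - 4*1*(-2) = 33.
Quadratic formula: v = (-5 +/- sqrt(33)) / 2.
So v = -5/2 + sqrt(33)/2 ~= 0.3723 or v = -sqrt(33)/2 - 5/2 ~= -5.3723.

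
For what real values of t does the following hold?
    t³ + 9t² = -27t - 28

t = -4

Rearrange: t³ + 9t² + 27t + 28 = 0.
Possible rational roots are divisors of 28. Testing t = -4 gives 0, so (t + 4) is a factor.
Divide: t³ + 9t² + 27t + 28 = (t + 4)(t² + 5t + 7).
The quadratic t² + 5t + 7 has discriminant -3 < 0, so no further real roots.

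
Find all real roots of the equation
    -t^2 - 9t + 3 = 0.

Discriminant: (-9)^2 - 4*(-1)*3 = 93.
Quadratic formula: t = (9 +/- sqrt(93)) / (-2).
So t = -sqrt(93)/2 - 9/2 ~= -9.3218 or t = -9/2 + sqrt(93)/2 ~= 0.3218.

t = -9.3218 or t = 0.3218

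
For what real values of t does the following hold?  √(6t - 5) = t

Square both sides: 6t - 5 = (t)².
Expand and rearrange: t² - 6t + 5 = 0.
Solving gives t = 5 or t = 1.
Check each candidate in the original equation:
  t = 5: √(25) = 5, while t = 5 — valid.
  t = 1: √(1) = 1, while t = 1 — valid.

t = 1 or t = 5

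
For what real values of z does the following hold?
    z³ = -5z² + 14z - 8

Rearrange: z³ + 5z² - 14z + 8 = 0.
Possible rational roots are divisors of 8. Testing z = 1 gives 0, so (z - 1) is a factor.
Divide: z³ + 5z² - 14z + 8 = (z - 1)(z² + 6z - 8).
Apply the quadratic formula to z² + 6z - 8 = 0: z = (-6 ± √68)/2, i.e. z ≈ 1.1231 or z ≈ -7.1231.

z = -7.1231 or z = 1 or z = 1.1231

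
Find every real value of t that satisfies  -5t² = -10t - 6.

Rearrange to standard form: -5t² + 10t + 6 = 0.
Discriminant: (10)² − 4·(-5)·6 = 220.
Quadratic formula: t = (-10 ± √220) / (-10).
So t = 1 - √(55)/5 ≈ -0.4832 or t = 1 + √(55)/5 ≈ 2.4832.

t = -0.4832 or t = 2.4832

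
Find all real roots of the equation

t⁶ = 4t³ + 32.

t = -1.5874 or t = 2

Let u = t³. The equation becomes u² - 4u - 32 = 0.
Factor: (u - 8)(u + 4) = 0, so u = 8 or u = -4.
t³ = 8 gives t = 2.
t³ = -4 gives t = -∛(4) ≈ -1.5874.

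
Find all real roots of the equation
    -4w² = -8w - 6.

Rearrange to standard form: -4w² + 8w + 6 = 0.
Discriminant: (8)² − 4·(-4)·6 = 160.
Quadratic formula: w = (-8 ± √160) / (-8).
So w = 1 - √(10)/2 ≈ -0.5811 or w = 1 + √(10)/2 ≈ 2.5811.

w = -0.5811 or w = 2.5811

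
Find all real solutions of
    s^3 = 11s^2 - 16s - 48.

Rearrange: s^3 - 11s^2 + 16s + 48 = 0.
Possible rational roots are divisors of 48. Testing s = 4 gives 0, so (s - 4) is a factor.
Divide: s^3 - 11s^2 + 16s + 48 = (s - 4)(s^2 - 7s - 12).
Apply the quadratic formula to s^2 - 7s - 12 = 0: s = (7 +/- sqrt(97))/2, i.e. s ~= 8.4244 or s ~= -1.4244.

s = -1.4244 or s = 4 or s = 8.4244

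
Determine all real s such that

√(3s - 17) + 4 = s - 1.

Isolate the radical: √(3s - 17) = s - 5.
Square both sides: 3s - 17 = (s - 5)².
Expand and rearrange: s² - 13s + 42 = 0.
Solving gives s = 7 or s = 6.
Check each candidate in the original equation:
  s = 7: √(4) = 2, while s - 5 = 2 — valid.
  s = 6: √(1) = 1, while s - 5 = 1 — valid.

s = 6 or s = 7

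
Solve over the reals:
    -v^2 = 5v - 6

v = -6 or v = 1

Bring every term to one side: -v^2 - 5v + 6 = 0.
Factor: -1(v - 1)(v + 6) = 0.
So v = 1 or v = -6.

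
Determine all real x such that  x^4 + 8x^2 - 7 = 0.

Let u = x^2. The equation becomes u^2 + 8u - 7 = 0.
By the quadratic formula, u = -4 + sqrt(23) or u = -sqrt(23) - 4.
x^2 = -4 + sqrt(23) gives x = +/-sqrt(-4 + sqrt(23)) ~= +/-0.8921.
x^2 = -sqrt(23) - 4 < 0 has no real solution.

x = -0.8921 or x = 0.8921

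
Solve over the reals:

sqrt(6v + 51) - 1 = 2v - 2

Isolate the radical: sqrt(6v + 51) = 2v - 1.
Square both sides: 6v + 51 = (2v - 1)^2.
Expand and rearrange: 4v^2 - 10v - 50 = 0.
Solving gives v = 5 or v = -2.5.
Check each candidate in the original equation:
  v = 5: sqrt(81) = 9, while 2v - 1 = 9 — valid.
  v = -2.5: sqrt(36) = 6, while 2v - 1 = -6 — extraneous.

v = 5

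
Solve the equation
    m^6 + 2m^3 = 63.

Let u = m^3. The equation becomes u^2 + 2u - 63 = 0.
Factor: (u + 9)(u - 7) = 0, so u = -9 or u = 7.
m^3 = -9 gives m = -(9)^(1/3) ~= -2.0801.
m^3 = 7 gives m = (7)^(1/3) ~= 1.9129.

m = -2.0801 or m = 1.9129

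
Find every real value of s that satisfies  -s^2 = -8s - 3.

Rearrange to standard form: -s^2 + 8s + 3 = 0.
Discriminant: (8)^2 - 4*(-1)*3 = 76.
Quadratic formula: s = (-8 +/- sqrt(76)) / (-2).
So s = 4 - sqrt(19) ~= -0.3589 or s = 4 + sqrt(19) ~= 8.3589.

s = -0.3589 or s = 8.3589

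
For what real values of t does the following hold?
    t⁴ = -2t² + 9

t = -1.4705 or t = 1.4705

Let u = t². The equation becomes u² + 2u - 9 = 0.
By the quadratic formula, u = -1 + √(10) or u = -√(10) - 1.
t² = -1 + √(10) gives t = ±√(-1 + √(10)) ≈ ±1.4705.
t² = -√(10) - 1 < 0 has no real solution.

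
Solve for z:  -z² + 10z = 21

z = 3 or z = 7

Bring every term to one side: -z² + 10z - 21 = 0.
Factor: -1(z - 7)(z - 3) = 0.
So z = 7 or z = 3.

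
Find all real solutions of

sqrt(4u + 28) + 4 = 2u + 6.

Isolate the radical: sqrt(4u + 28) = 2u + 2.
Square both sides: 4u + 28 = (2u + 2)^2.
Expand and rearrange: 4u^2 + 4u - 24 = 0.
Solving gives u = 2 or u = -3.
Check each candidate in the original equation:
  u = 2: sqrt(36) = 6, while 2u + 2 = 6 — valid.
  u = -3: sqrt(16) = 4, while 2u + 2 = -4 — extraneous.

u = 2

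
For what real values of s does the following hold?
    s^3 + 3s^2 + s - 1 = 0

Possible rational roots are divisors of -1. Testing s = -1 gives 0, so (s + 1) is a factor.
Divide: s^3 + 3s^2 + s - 1 = (s + 1)(s^2 + 2s - 1).
Apply the quadratic formula to s^2 + 2s - 1 = 0: s = (-2 +/- sqrt(8))/2, i.e. s ~= 0.4142 or s ~= -2.4142.

s = -2.4142 or s = -1 or s = 0.4142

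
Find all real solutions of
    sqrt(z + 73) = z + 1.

Square both sides: z + 73 = (z + 1)^2.
Expand and rearrange: z^2 + z - 72 = 0.
Solving gives z = 8 or z = -9.
Check each candidate in the original equation:
  z = 8: sqrt(81) = 9, while z + 1 = 9 — valid.
  z = -9: sqrt(64) = 8, while z + 1 = -8 — extraneous.

z = 8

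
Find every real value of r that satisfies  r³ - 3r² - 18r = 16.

Rearrange: r³ - 3r² - 18r - 16 = 0.
Possible rational roots are divisors of -16. Testing r = -2 gives 0, so (r + 2) is a factor.
Divide: r³ - 3r² - 18r - 16 = (r + 2)(r² - 5r - 8).
Apply the quadratic formula to r² - 5r - 8 = 0: r = (5 ± √57)/2, i.e. r ≈ 6.2749 or r ≈ -1.2749.

r = -2 or r = -1.2749 or r = 6.2749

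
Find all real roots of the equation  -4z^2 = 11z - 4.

Rearrange to standard form: -4z^2 - 11z + 4 = 0.
Discriminant: (-11)^2 - 4*(-4)*4 = 185.
Quadratic formula: z = (11 +/- sqrt(185)) / (-8).
So z = -sqrt(185)/8 - 11/8 ~= -3.0752 or z = -11/8 + sqrt(185)/8 ~= 0.3252.

z = -3.0752 or z = 0.3252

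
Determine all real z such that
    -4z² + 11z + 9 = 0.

Discriminant: (11)² − 4·(-4)·9 = 265.
Quadratic formula: z = (-11 ± √265) / (-8).
So z = 11/8 - √(265)/8 ≈ -0.6599 or z = 11/8 + √(265)/8 ≈ 3.4099.

z = -0.6599 or z = 3.4099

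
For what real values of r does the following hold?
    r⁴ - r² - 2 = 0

Let u = r². The equation becomes u² - u - 2 = 0.
Factor: (u + 1)(u - 2) = 0, so u = -1 or u = 2.
r² = -1 < 0 has no real solution.
r² = 2 gives r = ±√(2) ≈ ±1.4142.

r = -1.4142 or r = 1.4142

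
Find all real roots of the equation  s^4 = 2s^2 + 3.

s = -1.7321 or s = 1.7321

Let u = s^2. The equation becomes u^2 - 2u - 3 = 0.
Factor: (u + 1)(u - 3) = 0, so u = -1 or u = 3.
s^2 = -1 < 0 has no real solution.
s^2 = 3 gives s = +/-sqrt(3) ~= +/-1.7321.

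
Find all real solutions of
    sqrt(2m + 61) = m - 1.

Square both sides: 2m + 61 = (m - 1)^2.
Expand and rearrange: m^2 - 4m - 60 = 0.
Solving gives m = 10 or m = -6.
Check each candidate in the original equation:
  m = 10: sqrt(81) = 9, while m - 1 = 9 — valid.
  m = -6: sqrt(49) = 7, while m - 1 = -7 — extraneous.

m = 10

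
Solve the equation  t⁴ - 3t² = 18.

Let u = t². The equation becomes u² - 3u - 18 = 0.
Factor: (u + 3)(u - 6) = 0, so u = -3 or u = 6.
t² = -3 < 0 has no real solution.
t² = 6 gives t = ±√(6) ≈ ±2.4495.

t = -2.4495 or t = 2.4495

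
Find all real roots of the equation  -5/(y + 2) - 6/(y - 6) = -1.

y = 0.4113 or y = 14.5887

Multiply both sides by (y + 2)(y - 6):
-5(y - 6) - 6(y + 2) = -(y + 2)(y - 6).
Expand and collect terms: -y² + 15y - 6 = 0.
By the quadratic formula, y = (-15 ± √201) / -2, so y ≈ 0.4113 or y ≈ 14.5887.
Neither value makes a denominator zero (y ≠ -2, y ≠ 6), so both are valid.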